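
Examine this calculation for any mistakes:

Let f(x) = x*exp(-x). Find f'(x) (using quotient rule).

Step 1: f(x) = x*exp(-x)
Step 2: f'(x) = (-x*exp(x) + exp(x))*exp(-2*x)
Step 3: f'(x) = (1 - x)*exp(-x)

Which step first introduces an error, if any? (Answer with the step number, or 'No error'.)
No error

All steps in this derivation are correct.
The final answer f'(x) = (1 - x)*exp(-x) is valid.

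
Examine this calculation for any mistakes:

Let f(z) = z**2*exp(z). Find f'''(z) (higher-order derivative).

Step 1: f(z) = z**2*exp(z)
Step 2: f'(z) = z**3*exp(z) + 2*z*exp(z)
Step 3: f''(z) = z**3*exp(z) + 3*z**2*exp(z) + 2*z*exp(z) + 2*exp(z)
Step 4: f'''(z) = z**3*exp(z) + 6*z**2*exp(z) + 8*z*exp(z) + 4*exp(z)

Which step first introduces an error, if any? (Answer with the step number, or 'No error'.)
Step 2

Step 2 is incorrect due to a wrong exponent.
The step shows: z**3*exp(z) + 2*z*exp(z)
The correct value should be: z**2*exp(z) + 2*z*exp(z)

Explanation: The exponent 2 on z was incorrectly written as 3: the term z**2*exp(z) was incorrectly written as z**3*exp(z)
The later steps are derived from this incorrect expression, so the error originates in Step 2.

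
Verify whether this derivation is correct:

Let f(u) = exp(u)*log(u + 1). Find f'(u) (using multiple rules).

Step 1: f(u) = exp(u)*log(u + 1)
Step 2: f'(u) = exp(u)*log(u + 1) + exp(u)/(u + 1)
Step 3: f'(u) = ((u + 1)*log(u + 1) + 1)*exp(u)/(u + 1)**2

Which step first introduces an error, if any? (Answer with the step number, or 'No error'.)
Step 3

Step 3 is incorrect due to a wrong exponent.
The step shows: ((u + 1)*log(u + 1) + 1)*exp(u)/(u + 1)**2
The correct value should be: ((u + 1)*log(u + 1) + 1)*exp(u)/(u + 1)

Explanation: The exponent -1 on u + 1 was incorrectly written as -2: the term ((u + 1)*log(u + 1) + 1)*exp(u)/(u + 1) was incorrectly written as ((u + 1)*log(u + 1) + 1)*exp(u)/(u + 1)**2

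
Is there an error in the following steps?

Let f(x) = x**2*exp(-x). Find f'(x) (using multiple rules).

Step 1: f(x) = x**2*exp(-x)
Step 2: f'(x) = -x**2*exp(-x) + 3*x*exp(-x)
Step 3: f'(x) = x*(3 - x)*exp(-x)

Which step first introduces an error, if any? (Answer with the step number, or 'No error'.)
Step 2

Step 2 is incorrect due to a wrong coefficient.
The step shows: -x**2*exp(-x) + 3*x*exp(-x)
The correct value should be: -x**2*exp(-x) + 2*x*exp(-x)

Explanation: The coefficient 2 was incorrectly written as 3: the term 2*x*exp(-x) was incorrectly written as 3*x*exp(-x)
The later steps are derived from this incorrect expression, so the error originates in Step 2.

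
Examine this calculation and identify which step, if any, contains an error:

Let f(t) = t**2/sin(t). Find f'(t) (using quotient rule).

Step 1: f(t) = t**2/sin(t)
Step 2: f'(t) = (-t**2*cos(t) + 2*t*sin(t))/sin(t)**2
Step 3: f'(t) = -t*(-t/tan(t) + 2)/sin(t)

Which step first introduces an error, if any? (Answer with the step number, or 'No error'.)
Step 3

Step 3 is incorrect due to a sign flip.
The step shows: -t*(-t/tan(t) + 2)/sin(t)
The correct value should be: t*(-t/tan(t) + 2)/sin(t)

Explanation: The sign of the whole expression was flipped: the term t*(-t/tan(t) + 2)/sin(t) was incorrectly written as -t*(-t/tan(t) + 2)/sin(t)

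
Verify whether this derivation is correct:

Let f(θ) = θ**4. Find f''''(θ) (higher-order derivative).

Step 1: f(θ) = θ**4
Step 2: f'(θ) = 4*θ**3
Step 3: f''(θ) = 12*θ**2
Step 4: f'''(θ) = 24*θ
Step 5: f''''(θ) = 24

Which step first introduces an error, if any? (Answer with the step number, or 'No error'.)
No error

All steps in this derivation are correct.
The final answer f''''(θ) = 24 is valid.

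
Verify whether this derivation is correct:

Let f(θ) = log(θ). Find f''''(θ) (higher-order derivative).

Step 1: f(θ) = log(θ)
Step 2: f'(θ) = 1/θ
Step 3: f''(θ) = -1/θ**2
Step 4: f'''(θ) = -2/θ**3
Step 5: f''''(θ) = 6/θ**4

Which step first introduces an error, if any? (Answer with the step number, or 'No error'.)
Step 4

Step 4 is incorrect due to a sign flip.
The step shows: -2/θ**3
The correct value should be: 2/θ**3

Explanation: The sign of the whole expression was flipped: the term 2/θ**3 was incorrectly written as -2/θ**3
The later steps are derived from this incorrect expression, so the error originates in Step 4.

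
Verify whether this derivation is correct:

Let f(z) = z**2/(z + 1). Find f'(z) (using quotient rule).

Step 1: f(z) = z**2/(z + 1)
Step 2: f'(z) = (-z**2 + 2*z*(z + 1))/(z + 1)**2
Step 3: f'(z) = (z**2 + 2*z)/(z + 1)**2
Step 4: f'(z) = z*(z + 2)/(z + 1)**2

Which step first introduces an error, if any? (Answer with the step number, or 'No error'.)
No error

All steps in this derivation are correct.
The final answer f'(z) = z*(z + 2)/(z + 1)**2 is valid.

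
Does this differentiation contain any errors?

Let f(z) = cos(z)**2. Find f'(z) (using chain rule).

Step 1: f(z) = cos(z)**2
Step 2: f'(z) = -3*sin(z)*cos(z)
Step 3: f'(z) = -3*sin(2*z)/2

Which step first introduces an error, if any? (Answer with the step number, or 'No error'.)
Step 2

Step 2 is incorrect due to a wrong coefficient.
The step shows: -3*sin(z)*cos(z)
The correct value should be: -2*sin(z)*cos(z)

Explanation: The coefficient -2 was incorrectly written as -3: the term -2*sin(z)*cos(z) was incorrectly written as -3*sin(z)*cos(z)
The later steps are derived from this incorrect expression, so the error originates in Step 2.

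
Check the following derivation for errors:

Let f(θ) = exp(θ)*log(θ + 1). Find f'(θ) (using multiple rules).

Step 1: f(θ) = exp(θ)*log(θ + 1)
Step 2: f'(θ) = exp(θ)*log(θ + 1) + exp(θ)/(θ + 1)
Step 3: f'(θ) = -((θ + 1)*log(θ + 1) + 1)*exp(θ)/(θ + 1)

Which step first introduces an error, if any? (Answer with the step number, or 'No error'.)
Step 3

Step 3 is incorrect due to a sign flip.
The step shows: -((θ + 1)*log(θ + 1) + 1)*exp(θ)/(θ + 1)
The correct value should be: ((θ + 1)*log(θ + 1) + 1)*exp(θ)/(θ + 1)

Explanation: The sign of the whole expression was flipped: the term ((θ + 1)*log(θ + 1) + 1)*exp(θ)/(θ + 1) was incorrectly written as -((θ + 1)*log(θ + 1) + 1)*exp(θ)/(θ + 1)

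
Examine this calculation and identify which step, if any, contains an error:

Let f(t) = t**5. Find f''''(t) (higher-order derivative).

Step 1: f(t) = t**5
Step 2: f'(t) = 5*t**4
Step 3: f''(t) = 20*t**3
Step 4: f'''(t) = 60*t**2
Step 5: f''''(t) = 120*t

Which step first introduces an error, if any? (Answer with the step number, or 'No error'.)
No error

All steps in this derivation are correct.
The final answer f''''(t) = 120*t is valid.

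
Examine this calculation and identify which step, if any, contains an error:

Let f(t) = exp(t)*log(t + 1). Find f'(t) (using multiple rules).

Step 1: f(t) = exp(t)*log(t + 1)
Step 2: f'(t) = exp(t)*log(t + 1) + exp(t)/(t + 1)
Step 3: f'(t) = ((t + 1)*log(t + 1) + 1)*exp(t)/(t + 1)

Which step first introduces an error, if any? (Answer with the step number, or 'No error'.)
No error

All steps in this derivation are correct.
The final answer f'(t) = ((t + 1)*log(t + 1) + 1)*exp(t)/(t + 1) is valid.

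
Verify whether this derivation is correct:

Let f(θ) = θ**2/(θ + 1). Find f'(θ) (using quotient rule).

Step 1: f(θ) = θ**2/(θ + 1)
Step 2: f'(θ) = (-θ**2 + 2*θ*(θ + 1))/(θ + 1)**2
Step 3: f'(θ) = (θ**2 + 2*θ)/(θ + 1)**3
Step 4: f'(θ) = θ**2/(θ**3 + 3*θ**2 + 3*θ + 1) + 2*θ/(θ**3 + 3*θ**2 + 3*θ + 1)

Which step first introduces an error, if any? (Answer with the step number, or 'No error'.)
Step 3

Step 3 is incorrect due to a wrong exponent.
The step shows: (θ**2 + 2*θ)/(θ + 1)**3
The correct value should be: (θ**2 + 2*θ)/(θ + 1)**2

Explanation: The exponent -2 on θ + 1 was incorrectly written as -3: the term (θ**2 + 2*θ)/(θ + 1)**2 was incorrectly written as (θ**2 + 2*θ)/(θ + 1)**3
The later steps are derived from this incorrect expression, so the error originates in Step 3.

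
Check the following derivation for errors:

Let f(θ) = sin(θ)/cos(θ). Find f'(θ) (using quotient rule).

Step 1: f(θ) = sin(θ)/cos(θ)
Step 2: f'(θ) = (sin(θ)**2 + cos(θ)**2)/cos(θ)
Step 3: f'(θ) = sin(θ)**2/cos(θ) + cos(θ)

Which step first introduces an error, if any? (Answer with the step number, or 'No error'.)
Step 2

Step 2 is incorrect due to a wrong exponent.
The step shows: (sin(θ)**2 + cos(θ)**2)/cos(θ)
The correct value should be: (sin(θ)**2 + cos(θ)**2)/cos(θ)**2

Explanation: The exponent -2 on cos(θ) was incorrectly written as -1: the term (sin(θ)**2 + cos(θ)**2)/cos(θ)**2 was incorrectly written as (sin(θ)**2 + cos(θ)**2)/cos(θ)
The later steps are derived from this incorrect expression, so the error originates in Step 2.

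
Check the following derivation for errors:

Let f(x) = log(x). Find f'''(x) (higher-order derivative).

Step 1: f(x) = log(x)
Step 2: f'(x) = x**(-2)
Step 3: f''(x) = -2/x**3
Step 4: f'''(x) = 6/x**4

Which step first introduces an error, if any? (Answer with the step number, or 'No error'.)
Step 2

Step 2 is incorrect due to a wrong exponent.
The step shows: x**(-2)
The correct value should be: 1/x

Explanation: The exponent -1 on x was incorrectly written as -2: the term 1/x was incorrectly written as x**(-2)
The later steps are derived from this incorrect expression, so the error originates in Step 2.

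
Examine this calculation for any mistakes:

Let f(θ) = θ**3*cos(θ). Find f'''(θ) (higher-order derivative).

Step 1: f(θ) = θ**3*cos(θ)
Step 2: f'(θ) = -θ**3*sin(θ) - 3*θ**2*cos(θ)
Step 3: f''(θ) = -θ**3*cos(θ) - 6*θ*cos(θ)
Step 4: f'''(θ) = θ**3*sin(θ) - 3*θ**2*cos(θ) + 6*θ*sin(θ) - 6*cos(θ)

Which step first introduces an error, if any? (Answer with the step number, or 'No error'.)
Step 2

Step 2 is incorrect due to a sign flip.
The step shows: -θ**3*sin(θ) - 3*θ**2*cos(θ)
The correct value should be: -θ**3*sin(θ) + 3*θ**2*cos(θ)

Explanation: The sign of one term was flipped: the term 3*θ**2*cos(θ) was incorrectly written as -3*θ**2*cos(θ)
The later steps are derived from this incorrect expression, so the error originates in Step 2.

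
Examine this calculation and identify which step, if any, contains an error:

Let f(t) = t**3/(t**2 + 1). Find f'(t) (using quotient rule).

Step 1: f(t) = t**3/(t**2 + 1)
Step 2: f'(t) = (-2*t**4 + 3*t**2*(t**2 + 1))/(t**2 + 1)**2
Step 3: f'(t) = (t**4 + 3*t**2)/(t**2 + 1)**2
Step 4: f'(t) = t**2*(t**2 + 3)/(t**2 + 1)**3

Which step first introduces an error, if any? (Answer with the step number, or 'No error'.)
Step 4

Step 4 is incorrect due to a wrong exponent.
The step shows: t**2*(t**2 + 3)/(t**2 + 1)**3
The correct value should be: t**2*(t**2 + 3)/(t**2 + 1)**2

Explanation: The exponent -2 on t**2 + 1 was incorrectly written as -3: the term t**2*(t**2 + 3)/(t**2 + 1)**2 was incorrectly written as t**2*(t**2 + 3)/(t**2 + 1)**3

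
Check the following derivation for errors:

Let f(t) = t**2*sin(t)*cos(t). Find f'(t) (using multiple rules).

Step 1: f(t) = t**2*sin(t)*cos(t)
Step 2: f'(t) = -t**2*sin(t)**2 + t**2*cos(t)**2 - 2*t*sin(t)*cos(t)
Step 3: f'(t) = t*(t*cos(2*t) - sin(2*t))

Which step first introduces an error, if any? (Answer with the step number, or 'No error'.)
Step 2

Step 2 is incorrect due to a sign flip.
The step shows: -t**2*sin(t)**2 + t**2*cos(t)**2 - 2*t*sin(t)*cos(t)
The correct value should be: -t**2*sin(t)**2 + t**2*cos(t)**2 + 2*t*sin(t)*cos(t)

Explanation: The sign of one term was flipped: the term 2*t*sin(t)*cos(t) was incorrectly written as -2*t*sin(t)*cos(t)
The later steps are derived from this incorrect expression, so the error originates in Step 2.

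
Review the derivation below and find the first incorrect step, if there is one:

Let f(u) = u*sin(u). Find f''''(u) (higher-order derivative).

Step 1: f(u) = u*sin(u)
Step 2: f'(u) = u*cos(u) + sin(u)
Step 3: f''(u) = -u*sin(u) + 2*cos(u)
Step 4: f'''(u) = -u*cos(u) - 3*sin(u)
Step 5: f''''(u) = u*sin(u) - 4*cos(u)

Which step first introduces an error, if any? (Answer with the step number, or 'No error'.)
No error

All steps in this derivation are correct.
The final answer f''''(u) = u*sin(u) - 4*cos(u) is valid.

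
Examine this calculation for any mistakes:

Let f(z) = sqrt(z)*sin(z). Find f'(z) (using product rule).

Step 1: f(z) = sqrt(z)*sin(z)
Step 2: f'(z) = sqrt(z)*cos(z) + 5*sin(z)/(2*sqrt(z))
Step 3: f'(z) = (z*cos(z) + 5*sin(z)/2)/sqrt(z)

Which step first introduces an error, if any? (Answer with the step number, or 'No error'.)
Step 2

Step 2 is incorrect due to a wrong coefficient.
The step shows: sqrt(z)*cos(z) + 5*sin(z)/(2*sqrt(z))
The correct value should be: sqrt(z)*cos(z) + sin(z)/(2*sqrt(z))

Explanation: The coefficient 1/2 was incorrectly written as 5/2: the term sin(z)/(2*sqrt(z)) was incorrectly written as 5*sin(z)/(2*sqrt(z))
The later steps are derived from this incorrect expression, so the error originates in Step 2.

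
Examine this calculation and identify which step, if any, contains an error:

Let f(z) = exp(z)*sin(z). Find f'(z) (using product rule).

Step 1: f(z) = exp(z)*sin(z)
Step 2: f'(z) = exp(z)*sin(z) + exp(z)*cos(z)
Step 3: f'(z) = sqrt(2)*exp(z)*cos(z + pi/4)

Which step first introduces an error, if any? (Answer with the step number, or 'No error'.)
Step 3

Step 3 is incorrect due to a wrong trig function.
The step shows: sqrt(2)*exp(z)*cos(z + pi/4)
The correct value should be: sqrt(2)*exp(z)*sin(z + pi/4)

Explanation: sin(z + pi/4) was incorrectly written as cos(z + pi/4): the term sqrt(2)*exp(z)*sin(z + pi/4) was incorrectly written as sqrt(2)*exp(z)*cos(z + pi/4)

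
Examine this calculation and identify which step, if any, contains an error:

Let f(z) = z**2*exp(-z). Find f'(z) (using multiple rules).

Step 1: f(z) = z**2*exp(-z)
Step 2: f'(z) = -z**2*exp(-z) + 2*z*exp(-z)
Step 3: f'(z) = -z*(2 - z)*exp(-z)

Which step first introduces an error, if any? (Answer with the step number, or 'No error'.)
Step 3

Step 3 is incorrect due to a sign flip.
The step shows: -z*(2 - z)*exp(-z)
The correct value should be: z*(2 - z)*exp(-z)

Explanation: The sign of the whole expression was flipped: the term z*(2 - z)*exp(-z) was incorrectly written as -z*(2 - z)*exp(-z)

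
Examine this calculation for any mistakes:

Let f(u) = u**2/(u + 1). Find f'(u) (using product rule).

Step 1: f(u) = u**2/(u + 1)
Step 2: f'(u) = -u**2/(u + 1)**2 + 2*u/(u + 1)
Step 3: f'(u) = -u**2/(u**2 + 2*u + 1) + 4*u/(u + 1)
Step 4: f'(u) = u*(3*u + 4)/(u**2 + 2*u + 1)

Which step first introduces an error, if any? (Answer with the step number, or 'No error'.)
Step 3

Step 3 is incorrect due to a wrong coefficient.
The step shows: -u**2/(u**2 + 2*u + 1) + 4*u/(u + 1)
The correct value should be: -u**2/(u**2 + 2*u + 1) + 2*u/(u + 1)

Explanation: The coefficient 2 was incorrectly written as 4: the term 2*u/(u + 1) was incorrectly written as 4*u/(u + 1)
The later steps are derived from this incorrect expression, so the error originates in Step 3.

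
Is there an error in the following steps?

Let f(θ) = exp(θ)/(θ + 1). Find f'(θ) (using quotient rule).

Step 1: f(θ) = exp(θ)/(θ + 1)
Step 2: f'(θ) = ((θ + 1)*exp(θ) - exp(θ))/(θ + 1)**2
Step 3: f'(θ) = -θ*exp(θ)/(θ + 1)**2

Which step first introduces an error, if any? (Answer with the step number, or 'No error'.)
Step 3

Step 3 is incorrect due to a sign flip.
The step shows: -θ*exp(θ)/(θ + 1)**2
The correct value should be: θ*exp(θ)/(θ + 1)**2

Explanation: The sign of the whole expression was flipped: the term θ*exp(θ)/(θ + 1)**2 was incorrectly written as -θ*exp(θ)/(θ + 1)**2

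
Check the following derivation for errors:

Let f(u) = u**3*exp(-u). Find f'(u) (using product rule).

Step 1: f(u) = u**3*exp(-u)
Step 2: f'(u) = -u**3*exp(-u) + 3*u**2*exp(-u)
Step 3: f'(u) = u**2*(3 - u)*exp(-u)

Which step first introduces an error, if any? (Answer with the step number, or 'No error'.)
No error

All steps in this derivation are correct.
The final answer f'(u) = u**2*(3 - u)*exp(-u) is valid.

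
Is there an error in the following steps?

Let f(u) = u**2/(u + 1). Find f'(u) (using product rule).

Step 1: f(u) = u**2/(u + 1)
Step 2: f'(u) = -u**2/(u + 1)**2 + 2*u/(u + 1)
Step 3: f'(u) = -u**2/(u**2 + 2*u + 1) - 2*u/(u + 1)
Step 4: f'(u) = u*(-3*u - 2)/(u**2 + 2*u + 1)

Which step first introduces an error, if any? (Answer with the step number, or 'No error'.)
Step 3

Step 3 is incorrect due to a sign flip.
The step shows: -u**2/(u**2 + 2*u + 1) - 2*u/(u + 1)
The correct value should be: -u**2/(u**2 + 2*u + 1) + 2*u/(u + 1)

Explanation: The sign of one term was flipped: the term 2*u/(u + 1) was incorrectly written as -2*u/(u + 1)
The later steps are derived from this incorrect expression, so the error originates in Step 3.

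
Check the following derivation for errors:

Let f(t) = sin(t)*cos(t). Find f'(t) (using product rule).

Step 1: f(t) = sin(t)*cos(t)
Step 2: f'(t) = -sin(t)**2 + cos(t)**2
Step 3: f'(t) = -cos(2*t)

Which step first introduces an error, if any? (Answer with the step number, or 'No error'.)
Step 3

Step 3 is incorrect due to a sign flip.
The step shows: -cos(2*t)
The correct value should be: cos(2*t)

Explanation: The sign of the whole expression was flipped: the term cos(2*t) was incorrectly written as -cos(2*t)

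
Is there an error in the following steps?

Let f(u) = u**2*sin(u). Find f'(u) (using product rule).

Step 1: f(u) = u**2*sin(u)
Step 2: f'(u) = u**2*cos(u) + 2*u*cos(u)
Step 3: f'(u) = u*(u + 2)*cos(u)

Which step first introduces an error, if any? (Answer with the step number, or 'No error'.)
Step 2

Step 2 is incorrect due to a wrong trig function.
The step shows: u**2*cos(u) + 2*u*cos(u)
The correct value should be: u**2*cos(u) + 2*u*sin(u)

Explanation: sin(u) was incorrectly written as cos(u): the term 2*u*sin(u) was incorrectly written as 2*u*cos(u)
The later steps are derived from this incorrect expression, so the error originates in Step 2.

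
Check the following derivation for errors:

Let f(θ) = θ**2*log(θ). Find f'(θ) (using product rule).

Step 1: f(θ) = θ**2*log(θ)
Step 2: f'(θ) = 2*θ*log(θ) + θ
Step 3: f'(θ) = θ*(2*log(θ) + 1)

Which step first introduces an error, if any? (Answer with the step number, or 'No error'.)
No error

All steps in this derivation are correct.
The final answer f'(θ) = θ*(2*log(θ) + 1) is valid.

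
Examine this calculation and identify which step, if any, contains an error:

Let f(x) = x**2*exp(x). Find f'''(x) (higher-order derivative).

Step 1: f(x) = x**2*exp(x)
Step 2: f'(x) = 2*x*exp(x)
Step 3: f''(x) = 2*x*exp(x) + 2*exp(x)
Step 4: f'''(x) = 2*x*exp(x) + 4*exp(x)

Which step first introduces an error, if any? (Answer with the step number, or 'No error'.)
Step 2

Step 2 is incorrect due to a dropped term.
The step shows: 2*x*exp(x)
The correct value should be: x**2*exp(x) + 2*x*exp(x)

Explanation: A term was dropped: the term x**2*exp(x) was incorrectly omitted
The later steps are derived from this incorrect expression, so the error originates in Step 2.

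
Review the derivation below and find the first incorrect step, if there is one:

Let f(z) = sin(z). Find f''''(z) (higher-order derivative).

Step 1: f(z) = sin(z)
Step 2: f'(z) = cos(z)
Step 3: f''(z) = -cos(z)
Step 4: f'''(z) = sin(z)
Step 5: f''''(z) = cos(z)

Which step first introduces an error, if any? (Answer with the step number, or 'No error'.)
Step 3

Step 3 is incorrect due to a wrong trig function.
The step shows: -cos(z)
The correct value should be: -sin(z)

Explanation: sin(z) was incorrectly written as cos(z): the term -sin(z) was incorrectly written as -cos(z)
The later steps are derived from this incorrect expression, so the error originates in Step 3.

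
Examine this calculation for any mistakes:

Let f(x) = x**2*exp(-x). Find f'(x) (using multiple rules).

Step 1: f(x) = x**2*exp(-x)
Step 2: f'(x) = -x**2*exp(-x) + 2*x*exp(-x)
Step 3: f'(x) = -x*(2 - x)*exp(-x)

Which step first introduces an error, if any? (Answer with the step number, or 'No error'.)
Step 3

Step 3 is incorrect due to a sign flip.
The step shows: -x*(2 - x)*exp(-x)
The correct value should be: x*(2 - x)*exp(-x)

Explanation: The sign of the whole expression was flipped: the term x*(2 - x)*exp(-x) was incorrectly written as -x*(2 - x)*exp(-x)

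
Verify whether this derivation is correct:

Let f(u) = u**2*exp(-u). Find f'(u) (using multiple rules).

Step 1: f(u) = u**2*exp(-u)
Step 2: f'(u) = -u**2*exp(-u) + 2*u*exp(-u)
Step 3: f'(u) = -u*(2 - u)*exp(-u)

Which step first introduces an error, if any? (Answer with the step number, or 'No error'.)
Step 3

Step 3 is incorrect due to a sign flip.
The step shows: -u*(2 - u)*exp(-u)
The correct value should be: u*(2 - u)*exp(-u)

Explanation: The sign of the whole expression was flipped: the term u*(2 - u)*exp(-u) was incorrectly written as -u*(2 - u)*exp(-u)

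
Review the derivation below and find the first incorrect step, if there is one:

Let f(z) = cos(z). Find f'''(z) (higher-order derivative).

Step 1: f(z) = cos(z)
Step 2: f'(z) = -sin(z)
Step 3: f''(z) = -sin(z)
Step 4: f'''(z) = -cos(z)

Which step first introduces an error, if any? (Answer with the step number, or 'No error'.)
Step 3

Step 3 is incorrect due to a wrong trig function.
The step shows: -sin(z)
The correct value should be: -cos(z)

Explanation: cos(z) was incorrectly written as sin(z): the term -cos(z) was incorrectly written as -sin(z)
The later steps are derived from this incorrect expression, so the error originates in Step 3.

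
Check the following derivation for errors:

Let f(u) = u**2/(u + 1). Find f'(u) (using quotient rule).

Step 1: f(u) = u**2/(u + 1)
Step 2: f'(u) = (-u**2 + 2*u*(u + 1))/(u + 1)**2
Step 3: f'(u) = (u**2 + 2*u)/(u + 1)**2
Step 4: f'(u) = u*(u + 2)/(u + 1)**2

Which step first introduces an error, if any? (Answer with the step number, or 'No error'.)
No error

All steps in this derivation are correct.
The final answer f'(u) = u*(u + 2)/(u + 1)**2 is valid.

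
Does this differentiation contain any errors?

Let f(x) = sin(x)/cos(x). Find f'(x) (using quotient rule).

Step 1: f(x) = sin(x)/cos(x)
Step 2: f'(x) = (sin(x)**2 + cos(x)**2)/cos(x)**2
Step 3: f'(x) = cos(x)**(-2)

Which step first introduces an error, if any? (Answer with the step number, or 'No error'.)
No error

All steps in this derivation are correct.
The final answer f'(x) = cos(x)**(-2) is valid.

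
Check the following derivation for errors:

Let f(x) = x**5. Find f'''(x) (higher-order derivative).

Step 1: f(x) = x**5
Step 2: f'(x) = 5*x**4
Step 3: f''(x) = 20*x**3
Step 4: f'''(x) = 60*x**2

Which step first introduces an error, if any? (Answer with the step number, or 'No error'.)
No error

All steps in this derivation are correct.
The final answer f'''(x) = 60*x**2 is valid.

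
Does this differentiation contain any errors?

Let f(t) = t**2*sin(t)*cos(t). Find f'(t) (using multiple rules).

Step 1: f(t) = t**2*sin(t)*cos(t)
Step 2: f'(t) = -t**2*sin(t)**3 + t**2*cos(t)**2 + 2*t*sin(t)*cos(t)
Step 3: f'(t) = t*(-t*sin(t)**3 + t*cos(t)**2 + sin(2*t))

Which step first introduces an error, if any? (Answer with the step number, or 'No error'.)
Step 2

Step 2 is incorrect due to a wrong exponent.
The step shows: -t**2*sin(t)**3 + t**2*cos(t)**2 + 2*t*sin(t)*cos(t)
The correct value should be: -t**2*sin(t)**2 + t**2*cos(t)**2 + 2*t*sin(t)*cos(t)

Explanation: The exponent 2 on sin(t) was incorrectly written as 3: the term -t**2*sin(t)**2 was incorrectly written as -t**2*sin(t)**3
The later steps are derived from this incorrect expression, so the error originates in Step 2.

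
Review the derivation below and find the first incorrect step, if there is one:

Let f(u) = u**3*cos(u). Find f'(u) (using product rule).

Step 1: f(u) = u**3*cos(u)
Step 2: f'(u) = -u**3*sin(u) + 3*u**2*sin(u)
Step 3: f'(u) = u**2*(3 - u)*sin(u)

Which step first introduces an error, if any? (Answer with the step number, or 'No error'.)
Step 2

Step 2 is incorrect due to a wrong trig function.
The step shows: -u**3*sin(u) + 3*u**2*sin(u)
The correct value should be: -u**3*sin(u) + 3*u**2*cos(u)

Explanation: cos(u) was incorrectly written as sin(u): the term 3*u**2*cos(u) was incorrectly written as 3*u**2*sin(u)
The later steps are derived from this incorrect expression, so the error originates in Step 2.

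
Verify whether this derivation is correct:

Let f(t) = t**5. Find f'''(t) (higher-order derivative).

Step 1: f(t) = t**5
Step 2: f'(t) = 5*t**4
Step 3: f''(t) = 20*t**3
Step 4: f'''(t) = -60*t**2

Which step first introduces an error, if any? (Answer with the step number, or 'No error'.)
Step 4

Step 4 is incorrect due to a sign flip.
The step shows: -60*t**2
The correct value should be: 60*t**2

Explanation: The sign of the whole expression was flipped: the term 60*t**2 was incorrectly written as -60*t**2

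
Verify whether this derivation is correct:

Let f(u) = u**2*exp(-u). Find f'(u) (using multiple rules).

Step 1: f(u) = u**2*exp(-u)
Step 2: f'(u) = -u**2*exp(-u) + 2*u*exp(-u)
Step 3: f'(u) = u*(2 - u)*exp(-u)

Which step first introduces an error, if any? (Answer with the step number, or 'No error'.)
No error

All steps in this derivation are correct.
The final answer f'(u) = u*(2 - u)*exp(-u) is valid.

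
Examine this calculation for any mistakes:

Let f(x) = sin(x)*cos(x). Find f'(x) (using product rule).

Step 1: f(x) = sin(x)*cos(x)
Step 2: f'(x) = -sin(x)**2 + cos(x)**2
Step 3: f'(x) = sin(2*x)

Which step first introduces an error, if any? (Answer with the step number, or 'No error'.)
Step 3

Step 3 is incorrect due to a wrong trig function.
The step shows: sin(2*x)
The correct value should be: cos(2*x)

Explanation: cos(2*x) was incorrectly written as sin(2*x): the term cos(2*x) was incorrectly written as sin(2*x)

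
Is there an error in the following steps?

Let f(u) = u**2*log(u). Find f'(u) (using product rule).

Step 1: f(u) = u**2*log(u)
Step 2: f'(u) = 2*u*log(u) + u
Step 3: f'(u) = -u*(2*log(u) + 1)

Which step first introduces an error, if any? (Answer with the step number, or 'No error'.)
Step 3

Step 3 is incorrect due to a sign flip.
The step shows: -u*(2*log(u) + 1)
The correct value should be: u*(2*log(u) + 1)

Explanation: The sign of the whole expression was flipped: the term u*(2*log(u) + 1) was incorrectly written as -u*(2*log(u) + 1)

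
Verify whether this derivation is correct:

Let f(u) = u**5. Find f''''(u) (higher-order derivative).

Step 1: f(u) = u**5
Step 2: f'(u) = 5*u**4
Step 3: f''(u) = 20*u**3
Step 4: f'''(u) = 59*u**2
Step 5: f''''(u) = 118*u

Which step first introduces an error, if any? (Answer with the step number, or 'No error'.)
Step 4

Step 4 is incorrect due to a wrong coefficient.
The step shows: 59*u**2
The correct value should be: 60*u**2

Explanation: The coefficient 60 was incorrectly written as 59: the term 60*u**2 was incorrectly written as 59*u**2
The later steps are derived from this incorrect expression, so the error originates in Step 4.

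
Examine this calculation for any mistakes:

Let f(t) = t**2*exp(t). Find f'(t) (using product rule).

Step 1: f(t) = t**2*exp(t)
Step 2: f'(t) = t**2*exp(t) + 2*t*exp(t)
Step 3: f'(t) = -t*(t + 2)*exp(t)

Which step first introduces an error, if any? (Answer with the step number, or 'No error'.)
Step 3

Step 3 is incorrect due to a sign flip.
The step shows: -t*(t + 2)*exp(t)
The correct value should be: t*(t + 2)*exp(t)

Explanation: The sign of the whole expression was flipped: the term t*(t + 2)*exp(t) was incorrectly written as -t*(t + 2)*exp(t)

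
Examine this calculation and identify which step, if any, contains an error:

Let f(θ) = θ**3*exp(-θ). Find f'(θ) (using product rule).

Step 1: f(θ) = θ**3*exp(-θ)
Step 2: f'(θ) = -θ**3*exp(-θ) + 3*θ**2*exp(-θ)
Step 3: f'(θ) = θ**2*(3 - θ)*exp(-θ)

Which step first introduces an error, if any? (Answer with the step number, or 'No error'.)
No error

All steps in this derivation are correct.
The final answer f'(θ) = θ**2*(3 - θ)*exp(-θ) is valid.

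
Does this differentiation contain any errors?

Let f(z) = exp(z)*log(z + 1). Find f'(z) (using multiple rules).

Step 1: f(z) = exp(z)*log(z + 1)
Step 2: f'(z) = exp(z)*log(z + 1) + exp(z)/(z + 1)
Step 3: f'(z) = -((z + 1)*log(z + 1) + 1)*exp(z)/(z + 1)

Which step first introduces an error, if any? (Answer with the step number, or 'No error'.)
Step 3

Step 3 is incorrect due to a sign flip.
The step shows: -((z + 1)*log(z + 1) + 1)*exp(z)/(z + 1)
The correct value should be: ((z + 1)*log(z + 1) + 1)*exp(z)/(z + 1)

Explanation: The sign of the whole expression was flipped: the term ((z + 1)*log(z + 1) + 1)*exp(z)/(z + 1) was incorrectly written as -((z + 1)*log(z + 1) + 1)*exp(z)/(z + 1)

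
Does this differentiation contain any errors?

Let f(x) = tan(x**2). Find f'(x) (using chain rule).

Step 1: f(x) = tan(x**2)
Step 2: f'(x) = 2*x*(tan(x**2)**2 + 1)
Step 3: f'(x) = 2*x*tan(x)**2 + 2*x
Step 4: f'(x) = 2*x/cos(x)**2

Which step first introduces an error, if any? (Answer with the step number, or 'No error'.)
Step 3

Step 3 is incorrect due to a wrong exponent.
The step shows: 2*x*tan(x)**2 + 2*x
The correct value should be: 2*x*tan(x**2)**2 + 2*x

Explanation: The exponent 2 on x was incorrectly written as 1: the term 2*x*tan(x**2)**2 was incorrectly written as 2*x*tan(x)**2
The later steps are derived from this incorrect expression, so the error originates in Step 3.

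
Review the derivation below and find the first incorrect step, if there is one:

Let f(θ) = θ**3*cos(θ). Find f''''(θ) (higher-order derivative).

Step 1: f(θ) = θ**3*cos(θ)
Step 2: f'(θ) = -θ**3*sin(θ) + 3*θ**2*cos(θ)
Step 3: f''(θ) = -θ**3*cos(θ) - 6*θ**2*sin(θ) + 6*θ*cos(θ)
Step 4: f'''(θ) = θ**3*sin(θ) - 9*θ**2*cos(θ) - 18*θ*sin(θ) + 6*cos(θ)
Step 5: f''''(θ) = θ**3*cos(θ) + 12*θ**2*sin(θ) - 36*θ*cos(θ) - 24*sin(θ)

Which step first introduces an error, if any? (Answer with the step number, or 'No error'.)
No error

All steps in this derivation are correct.
The final answer f''''(θ) = θ**3*cos(θ) + 12*θ**2*sin(θ) - 36*θ*cos(θ) - 24*sin(θ) is valid.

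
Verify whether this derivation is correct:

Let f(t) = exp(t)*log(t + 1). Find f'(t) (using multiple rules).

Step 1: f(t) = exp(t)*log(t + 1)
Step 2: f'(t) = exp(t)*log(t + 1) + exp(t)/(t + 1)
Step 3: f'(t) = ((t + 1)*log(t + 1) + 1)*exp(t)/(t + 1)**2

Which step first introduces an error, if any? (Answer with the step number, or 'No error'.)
Step 3

Step 3 is incorrect due to a wrong exponent.
The step shows: ((t + 1)*log(t + 1) + 1)*exp(t)/(t + 1)**2
The correct value should be: ((t + 1)*log(t + 1) + 1)*exp(t)/(t + 1)

Explanation: The exponent -1 on t + 1 was incorrectly written as -2: the term ((t + 1)*log(t + 1) + 1)*exp(t)/(t + 1) was incorrectly written as ((t + 1)*log(t + 1) + 1)*exp(t)/(t + 1)**2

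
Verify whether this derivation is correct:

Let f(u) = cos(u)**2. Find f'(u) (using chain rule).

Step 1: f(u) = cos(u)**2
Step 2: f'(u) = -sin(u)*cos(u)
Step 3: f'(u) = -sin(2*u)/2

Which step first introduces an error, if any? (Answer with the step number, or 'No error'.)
Step 2

Step 2 is incorrect due to a wrong coefficient.
The step shows: -sin(u)*cos(u)
The correct value should be: -2*sin(u)*cos(u)

Explanation: The coefficient -2 was incorrectly written as -1: the term -2*sin(u)*cos(u) was incorrectly written as -sin(u)*cos(u)
The later steps are derived from this incorrect expression, so the error originates in Step 2.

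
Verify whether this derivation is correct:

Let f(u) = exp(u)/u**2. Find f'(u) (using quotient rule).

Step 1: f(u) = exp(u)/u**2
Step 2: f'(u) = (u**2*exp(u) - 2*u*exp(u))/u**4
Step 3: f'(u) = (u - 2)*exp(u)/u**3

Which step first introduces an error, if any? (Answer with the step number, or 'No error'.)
No error

All steps in this derivation are correct.
The final answer f'(u) = (u - 2)*exp(u)/u**3 is valid.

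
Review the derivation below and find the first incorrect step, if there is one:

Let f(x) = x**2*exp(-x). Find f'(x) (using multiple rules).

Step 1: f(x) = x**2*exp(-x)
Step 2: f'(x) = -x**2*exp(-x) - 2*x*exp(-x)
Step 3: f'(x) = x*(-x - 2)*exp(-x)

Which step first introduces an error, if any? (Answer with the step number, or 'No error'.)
Step 2

Step 2 is incorrect due to a sign flip.
The step shows: -x**2*exp(-x) - 2*x*exp(-x)
The correct value should be: -x**2*exp(-x) + 2*x*exp(-x)

Explanation: The sign of one term was flipped: the term 2*x*exp(-x) was incorrectly written as -2*x*exp(-x)
The later steps are derived from this incorrect expression, so the error originates in Step 2.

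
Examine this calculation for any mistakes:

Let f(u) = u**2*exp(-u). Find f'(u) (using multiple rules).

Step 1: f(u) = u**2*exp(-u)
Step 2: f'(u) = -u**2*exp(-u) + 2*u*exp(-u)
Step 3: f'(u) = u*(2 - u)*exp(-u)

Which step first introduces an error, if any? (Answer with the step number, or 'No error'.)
No error

All steps in this derivation are correct.
The final answer f'(u) = u*(2 - u)*exp(-u) is valid.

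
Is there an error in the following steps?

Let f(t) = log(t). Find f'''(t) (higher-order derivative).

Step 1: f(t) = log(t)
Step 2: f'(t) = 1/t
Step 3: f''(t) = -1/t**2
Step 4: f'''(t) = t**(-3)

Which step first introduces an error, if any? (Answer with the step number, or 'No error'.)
Step 4

Step 4 is incorrect due to a wrong coefficient.
The step shows: t**(-3)
The correct value should be: 2/t**3

Explanation: The coefficient 2 was incorrectly written as 1: the term 2/t**3 was incorrectly written as t**(-3)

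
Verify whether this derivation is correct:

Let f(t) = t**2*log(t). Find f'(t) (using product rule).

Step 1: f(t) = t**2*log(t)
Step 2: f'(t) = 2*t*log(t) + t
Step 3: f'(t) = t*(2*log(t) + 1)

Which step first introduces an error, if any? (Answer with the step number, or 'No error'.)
No error

All steps in this derivation are correct.
The final answer f'(t) = t*(2*log(t) + 1) is valid.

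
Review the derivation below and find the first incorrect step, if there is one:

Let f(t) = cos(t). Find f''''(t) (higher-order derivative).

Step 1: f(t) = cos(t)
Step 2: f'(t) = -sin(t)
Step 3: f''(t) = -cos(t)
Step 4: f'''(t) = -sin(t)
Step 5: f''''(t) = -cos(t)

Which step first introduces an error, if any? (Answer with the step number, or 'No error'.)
Step 4

Step 4 is incorrect due to a sign flip.
The step shows: -sin(t)
The correct value should be: sin(t)

Explanation: The sign of the whole expression was flipped: the term sin(t) was incorrectly written as -sin(t)
The later steps are derived from this incorrect expression, so the error originates in Step 4.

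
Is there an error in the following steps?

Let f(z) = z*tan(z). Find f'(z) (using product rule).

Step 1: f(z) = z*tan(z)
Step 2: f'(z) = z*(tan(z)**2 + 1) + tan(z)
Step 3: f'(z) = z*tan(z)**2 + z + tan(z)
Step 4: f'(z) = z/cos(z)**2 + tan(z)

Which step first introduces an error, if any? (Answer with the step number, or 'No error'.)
No error

All steps in this derivation are correct.
The final answer f'(z) = z/cos(z)**2 + tan(z) is valid.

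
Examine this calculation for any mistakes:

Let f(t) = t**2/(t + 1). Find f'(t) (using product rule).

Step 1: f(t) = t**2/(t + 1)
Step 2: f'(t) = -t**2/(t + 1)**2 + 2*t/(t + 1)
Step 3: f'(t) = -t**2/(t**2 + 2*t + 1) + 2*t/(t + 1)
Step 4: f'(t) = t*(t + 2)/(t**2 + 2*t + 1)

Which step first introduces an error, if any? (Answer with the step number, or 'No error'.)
No error

All steps in this derivation are correct.
The final answer f'(t) = t*(t + 2)/(t**2 + 2*t + 1) is valid.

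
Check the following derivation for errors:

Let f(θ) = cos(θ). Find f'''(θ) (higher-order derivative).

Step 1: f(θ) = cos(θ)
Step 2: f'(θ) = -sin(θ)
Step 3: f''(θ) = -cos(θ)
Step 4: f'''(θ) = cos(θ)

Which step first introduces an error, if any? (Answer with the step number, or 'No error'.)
Step 4

Step 4 is incorrect due to a wrong trig function.
The step shows: cos(θ)
The correct value should be: sin(θ)

Explanation: sin(θ) was incorrectly written as cos(θ): the term sin(θ) was incorrectly written as cos(θ)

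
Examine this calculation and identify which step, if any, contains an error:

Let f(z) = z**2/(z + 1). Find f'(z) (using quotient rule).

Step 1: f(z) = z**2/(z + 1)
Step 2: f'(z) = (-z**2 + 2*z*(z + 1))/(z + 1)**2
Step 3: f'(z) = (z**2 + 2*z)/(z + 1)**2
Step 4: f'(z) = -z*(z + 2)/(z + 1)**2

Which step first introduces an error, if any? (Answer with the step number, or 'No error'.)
Step 4

Step 4 is incorrect due to a sign flip.
The step shows: -z*(z + 2)/(z + 1)**2
The correct value should be: z*(z + 2)/(z + 1)**2

Explanation: The sign of the whole expression was flipped: the term z*(z + 2)/(z + 1)**2 was incorrectly written as -z*(z + 2)/(z + 1)**2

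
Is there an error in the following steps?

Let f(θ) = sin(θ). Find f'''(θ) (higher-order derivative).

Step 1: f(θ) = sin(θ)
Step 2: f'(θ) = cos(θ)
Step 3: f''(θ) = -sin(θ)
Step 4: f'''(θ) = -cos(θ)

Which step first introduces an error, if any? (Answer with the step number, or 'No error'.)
No error

All steps in this derivation are correct.
The final answer f'''(θ) = -cos(θ) is valid.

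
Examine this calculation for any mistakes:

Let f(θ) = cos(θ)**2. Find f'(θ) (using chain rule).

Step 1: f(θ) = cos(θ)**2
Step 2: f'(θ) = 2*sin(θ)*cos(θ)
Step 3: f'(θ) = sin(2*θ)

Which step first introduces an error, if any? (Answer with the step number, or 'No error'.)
Step 2

Step 2 is incorrect due to a sign flip.
The step shows: 2*sin(θ)*cos(θ)
The correct value should be: -2*sin(θ)*cos(θ)

Explanation: The sign of the whole expression was flipped: the term -2*sin(θ)*cos(θ) was incorrectly written as 2*sin(θ)*cos(θ)
The later steps are derived from this incorrect expression, so the error originates in Step 2.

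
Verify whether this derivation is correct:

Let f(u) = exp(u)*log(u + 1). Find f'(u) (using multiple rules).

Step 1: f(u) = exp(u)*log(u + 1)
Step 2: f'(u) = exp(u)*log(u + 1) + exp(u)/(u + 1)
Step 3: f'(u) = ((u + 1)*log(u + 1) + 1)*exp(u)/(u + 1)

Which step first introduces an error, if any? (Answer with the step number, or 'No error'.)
No error

All steps in this derivation are correct.
The final answer f'(u) = ((u + 1)*log(u + 1) + 1)*exp(u)/(u + 1) is valid.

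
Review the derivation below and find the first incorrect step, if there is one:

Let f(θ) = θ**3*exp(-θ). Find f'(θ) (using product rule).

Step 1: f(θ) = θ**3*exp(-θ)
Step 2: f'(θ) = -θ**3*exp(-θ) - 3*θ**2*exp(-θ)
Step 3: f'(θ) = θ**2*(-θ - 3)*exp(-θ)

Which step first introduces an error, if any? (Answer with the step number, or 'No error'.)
Step 2

Step 2 is incorrect due to a sign flip.
The step shows: -θ**3*exp(-θ) - 3*θ**2*exp(-θ)
The correct value should be: -θ**3*exp(-θ) + 3*θ**2*exp(-θ)

Explanation: The sign of one term was flipped: the term 3*θ**2*exp(-θ) was incorrectly written as -3*θ**2*exp(-θ)
The later steps are derived from this incorrect expression, so the error originates in Step 2.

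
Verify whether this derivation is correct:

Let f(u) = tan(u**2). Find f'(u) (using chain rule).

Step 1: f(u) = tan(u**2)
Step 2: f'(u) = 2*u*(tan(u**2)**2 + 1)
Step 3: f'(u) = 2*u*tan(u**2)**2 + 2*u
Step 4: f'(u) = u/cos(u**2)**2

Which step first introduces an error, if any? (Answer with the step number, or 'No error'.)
Step 4

Step 4 is incorrect due to a wrong coefficient.
The step shows: u/cos(u**2)**2
The correct value should be: 2*u/cos(u**2)**2

Explanation: The coefficient 2 was incorrectly written as 1: the term 2*u/cos(u**2)**2 was incorrectly written as u/cos(u**2)**2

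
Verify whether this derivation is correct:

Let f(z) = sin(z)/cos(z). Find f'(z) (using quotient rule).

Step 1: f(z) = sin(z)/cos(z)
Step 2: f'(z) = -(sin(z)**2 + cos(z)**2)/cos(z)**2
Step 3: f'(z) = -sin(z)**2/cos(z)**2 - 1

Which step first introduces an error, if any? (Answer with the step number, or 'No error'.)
Step 2

Step 2 is incorrect due to a sign flip.
The step shows: -(sin(z)**2 + cos(z)**2)/cos(z)**2
The correct value should be: (sin(z)**2 + cos(z)**2)/cos(z)**2

Explanation: The sign of the whole expression was flipped: the term (sin(z)**2 + cos(z)**2)/cos(z)**2 was incorrectly written as -(sin(z)**2 + cos(z)**2)/cos(z)**2
The later steps are derived from this incorrect expression, so the error originates in Step 2.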